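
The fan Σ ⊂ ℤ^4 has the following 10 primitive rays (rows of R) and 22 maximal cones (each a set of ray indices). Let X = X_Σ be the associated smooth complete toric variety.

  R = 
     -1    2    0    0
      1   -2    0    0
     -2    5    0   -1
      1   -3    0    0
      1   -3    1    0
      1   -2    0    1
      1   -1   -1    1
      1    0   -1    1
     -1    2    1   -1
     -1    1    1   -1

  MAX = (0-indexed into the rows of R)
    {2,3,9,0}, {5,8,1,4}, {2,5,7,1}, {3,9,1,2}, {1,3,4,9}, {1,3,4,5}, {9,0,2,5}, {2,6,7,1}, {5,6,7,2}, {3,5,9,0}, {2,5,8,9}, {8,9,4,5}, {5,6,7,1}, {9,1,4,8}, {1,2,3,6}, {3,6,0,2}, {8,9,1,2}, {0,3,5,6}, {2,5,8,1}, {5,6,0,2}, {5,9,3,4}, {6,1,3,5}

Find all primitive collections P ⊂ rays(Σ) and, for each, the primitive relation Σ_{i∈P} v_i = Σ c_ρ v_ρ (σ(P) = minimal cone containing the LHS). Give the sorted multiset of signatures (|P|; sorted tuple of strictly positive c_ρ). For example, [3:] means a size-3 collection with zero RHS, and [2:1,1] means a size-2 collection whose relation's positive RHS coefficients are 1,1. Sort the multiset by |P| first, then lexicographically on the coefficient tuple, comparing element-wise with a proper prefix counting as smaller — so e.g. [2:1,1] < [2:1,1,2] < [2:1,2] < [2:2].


16 collections generate NE(X_Σ); each relation:

  {0,1}:  v_{0} + v_{1} = 0  ⟹  sig = [2:]
  {6,9}:  v_{6} + v_{9} = 0  ⟹  sig = [2:]
  {2,4}:  v_{2} + v_{4} = v_{8}  ⟹  sig = [2:1]
  {0,4}:  v_{0} + v_{4} = v_{5} + v_{9}  ⟹  sig = [2:1,1]
  {3,7}:  v_{3} + v_{7} = v_{1} + v_{6}  ⟹  sig = [2:1,1]
  {3,8}:  v_{3} + v_{8} = v_{1} + v_{9}  ⟹  sig = [2:1,1]
  {4,6}:  v_{4} + v_{6} = v_{1} + v_{5}  ⟹  sig = [2:1,1]
  {0,7}:  v_{0} + v_{7} = v_{2} + v_{5} + v_{6}  ⟹  sig = [2:1,1,1]
  {0,8}:  v_{0} + v_{8} = v_{2} + v_{5} + v_{9}  ⟹  sig = [2:1,1,1]
  {6,8}:  v_{6} + v_{8} = v_{1} + v_{2} + v_{5}  ⟹  sig = [2:1,1,1]
  {7,9}:  v_{7} + v_{9} = v_{1} + v_{2} + v_{5}  ⟹  sig = [2:1,1,1]
  {4,7}:  v_{4} + v_{7} = 2·v_{1} + v_{2} + 2·v_{5}  ⟹  sig = [2:1,2,2]
  {7,8}:  v_{7} + v_{8} = 2·v_{1} + 2·v_{2} + 2·v_{5}  ⟹  sig = [2:2,2,2]
  {2,3,5}:  v_{2} + v_{3} + v_{5} = 0  ⟹  sig = [3:]
  {1,5,9}:  v_{1} + v_{5} + v_{9} = v_{4}  ⟹  sig = [3:1]
  {1,2,5,6}:  v_{1} + v_{2} + v_{5} + v_{6} = v_{7}  ⟹  sig = [4:1]

Signatures (|P|; sorted positive RHS coefficients), sorted:
    |P|=2: 13 collections, coeffs (), (), (1), (1,1), (1,1), (1,1), (1,1), (1,1,1), (1,1,1), (1,1,1), (1,1,1), (1,2,2), (2,2,2)
    |P|=3: 2 collections, coeffs (), (1)
    |P|=4: 1 collection, coeffs (1)


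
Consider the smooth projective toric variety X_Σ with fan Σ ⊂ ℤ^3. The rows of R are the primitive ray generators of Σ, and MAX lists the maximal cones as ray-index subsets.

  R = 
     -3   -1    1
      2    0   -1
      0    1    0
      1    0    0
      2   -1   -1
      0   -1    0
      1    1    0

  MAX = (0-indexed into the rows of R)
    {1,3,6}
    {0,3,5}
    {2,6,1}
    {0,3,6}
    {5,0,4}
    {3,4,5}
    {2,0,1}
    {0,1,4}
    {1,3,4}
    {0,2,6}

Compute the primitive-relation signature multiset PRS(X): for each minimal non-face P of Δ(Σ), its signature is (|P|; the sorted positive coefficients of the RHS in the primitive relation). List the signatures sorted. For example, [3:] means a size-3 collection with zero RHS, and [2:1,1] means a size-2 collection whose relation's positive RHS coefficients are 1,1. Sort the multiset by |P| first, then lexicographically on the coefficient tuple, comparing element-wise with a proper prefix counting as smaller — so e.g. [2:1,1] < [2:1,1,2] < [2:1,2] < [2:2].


9 minimal non-faces of Δ(Σ) (on 7 rays):

  {2,5}:  v_{2} + v_{5} = 0 ; sig = [2:]
  {1,5}:  v_{1} + v_{5} = v_{4} ; sig = [2:1]
  {2,3}:  v_{2} + v_{3} = v_{6} ; sig = [2:1]
  {2,4}:  v_{2} + v_{4} = v_{1} ; sig = [2:1]
  {5,6}:  v_{5} + v_{6} = v_{3} ; sig = [2:1]
  {4,6}:  v_{4} + v_{6} = v_{1} + v_{3} ; sig = [2:1,1]
  {0,1,6}:  v_{0} + v_{1} + v_{6} = 0 ; sig = [3:]
  {0,1,3}:  v_{0} + v_{1} + v_{3} = v_{5} ; sig = [3:1]
  {0,3,4}:  v_{0} + v_{3} + v_{4} = 2·v_{5} ; sig = [3:2]

Sorted signature multiset PRS(X):
    [2:]
    [2:1]
    [2:1]
    [2:1]
    [2:1]
    [2:1,1]
    [3:]
    [3:1]
    [3:2]


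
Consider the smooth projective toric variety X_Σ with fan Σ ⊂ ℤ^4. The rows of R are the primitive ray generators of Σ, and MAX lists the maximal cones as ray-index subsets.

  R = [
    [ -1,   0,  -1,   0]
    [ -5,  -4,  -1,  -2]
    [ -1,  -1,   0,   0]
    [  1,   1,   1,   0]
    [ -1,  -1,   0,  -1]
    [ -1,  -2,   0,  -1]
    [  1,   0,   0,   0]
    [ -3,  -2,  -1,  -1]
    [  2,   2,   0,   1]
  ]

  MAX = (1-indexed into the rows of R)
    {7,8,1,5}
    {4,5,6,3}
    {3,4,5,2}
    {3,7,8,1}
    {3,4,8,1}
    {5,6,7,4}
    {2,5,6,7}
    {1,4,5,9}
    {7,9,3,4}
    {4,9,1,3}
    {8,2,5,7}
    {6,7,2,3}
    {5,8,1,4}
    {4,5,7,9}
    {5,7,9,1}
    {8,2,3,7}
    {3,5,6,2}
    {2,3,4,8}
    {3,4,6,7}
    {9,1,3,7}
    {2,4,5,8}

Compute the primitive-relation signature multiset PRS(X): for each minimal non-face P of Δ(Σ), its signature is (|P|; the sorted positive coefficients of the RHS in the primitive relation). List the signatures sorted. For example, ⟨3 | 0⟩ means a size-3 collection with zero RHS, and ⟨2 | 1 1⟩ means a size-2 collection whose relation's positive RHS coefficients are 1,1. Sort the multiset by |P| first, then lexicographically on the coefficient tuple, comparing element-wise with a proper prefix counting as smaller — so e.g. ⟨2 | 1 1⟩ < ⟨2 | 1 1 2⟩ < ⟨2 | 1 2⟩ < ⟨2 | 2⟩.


Σ has 14 primitive collections:

  P={2,9}:  v_{2} + v_{9} = v_{8}  ⟹  sig = ⟨2 | 1⟩
  P={6,9}:  v_{6} + v_{9} = v_{7}  ⟹  sig = ⟨2 | 1⟩
  P={8,9}:  v_{8} + v_{9} = v_{1}  ⟹  sig = ⟨2 | 1⟩
  P={1,6}:  v_{1} + v_{6} = v_{7} + v_{8}  ⟹  sig = ⟨2 | 1 1⟩
  P={6,8}:  v_{6} + v_{8} = v_{2} + v_{7}  ⟹  sig = ⟨2 | 1 1⟩
  P={1,2}:  v_{1} + v_{2} = 2·v_{8}  ⟹  sig = ⟨2 | 2⟩
  P={3,5,9}:  v_{3} + v_{5} + v_{9} = 0  ⟹  sig = ⟨3 | 0⟩
  P={1,3,5}:  v_{1} + v_{3} + v_{5} = v_{8}  ⟹  sig = ⟨3 | 1⟩
  P={3,5,7}:  v_{3} + v_{5} + v_{7} = v_{6}  ⟹  sig = ⟨3 | 1⟩
  P={3,5,8}:  v_{3} + v_{5} + v_{8} = v_{2}  ⟹  sig = ⟨3 | 1⟩
  P={4,7,8}:  v_{4} + v_{7} + v_{8} = v_{5}  ⟹  sig = ⟨3 | 1⟩
  P={1,4,7}:  v_{1} + v_{4} + v_{7} = v_{5} + v_{9}  ⟹  sig = ⟨3 | 1 1⟩
  P={2,4,7}:  v_{2} + v_{4} + v_{7} = v_{3} + 2·v_{5}  ⟹  sig = ⟨3 | 1 2⟩
  P={2,4,6}:  v_{2} + v_{4} + v_{6} = 2·v_{3} + 3·v_{5}  ⟹  sig = ⟨3 | 2 3⟩

Sorted signature multiset PRS(X):
    ⟨2 | 1⟩
    ⟨2 | 1⟩
    ⟨2 | 1⟩
    ⟨2 | 1 1⟩
    ⟨2 | 1 1⟩
    ⟨2 | 2⟩
    ⟨3 | 0⟩
    ⟨3 | 1⟩
    ⟨3 | 1⟩
    ⟨3 | 1⟩
    ⟨3 | 1⟩
    ⟨3 | 1 1⟩
    ⟨3 | 1 2⟩
    ⟨3 | 2 3⟩


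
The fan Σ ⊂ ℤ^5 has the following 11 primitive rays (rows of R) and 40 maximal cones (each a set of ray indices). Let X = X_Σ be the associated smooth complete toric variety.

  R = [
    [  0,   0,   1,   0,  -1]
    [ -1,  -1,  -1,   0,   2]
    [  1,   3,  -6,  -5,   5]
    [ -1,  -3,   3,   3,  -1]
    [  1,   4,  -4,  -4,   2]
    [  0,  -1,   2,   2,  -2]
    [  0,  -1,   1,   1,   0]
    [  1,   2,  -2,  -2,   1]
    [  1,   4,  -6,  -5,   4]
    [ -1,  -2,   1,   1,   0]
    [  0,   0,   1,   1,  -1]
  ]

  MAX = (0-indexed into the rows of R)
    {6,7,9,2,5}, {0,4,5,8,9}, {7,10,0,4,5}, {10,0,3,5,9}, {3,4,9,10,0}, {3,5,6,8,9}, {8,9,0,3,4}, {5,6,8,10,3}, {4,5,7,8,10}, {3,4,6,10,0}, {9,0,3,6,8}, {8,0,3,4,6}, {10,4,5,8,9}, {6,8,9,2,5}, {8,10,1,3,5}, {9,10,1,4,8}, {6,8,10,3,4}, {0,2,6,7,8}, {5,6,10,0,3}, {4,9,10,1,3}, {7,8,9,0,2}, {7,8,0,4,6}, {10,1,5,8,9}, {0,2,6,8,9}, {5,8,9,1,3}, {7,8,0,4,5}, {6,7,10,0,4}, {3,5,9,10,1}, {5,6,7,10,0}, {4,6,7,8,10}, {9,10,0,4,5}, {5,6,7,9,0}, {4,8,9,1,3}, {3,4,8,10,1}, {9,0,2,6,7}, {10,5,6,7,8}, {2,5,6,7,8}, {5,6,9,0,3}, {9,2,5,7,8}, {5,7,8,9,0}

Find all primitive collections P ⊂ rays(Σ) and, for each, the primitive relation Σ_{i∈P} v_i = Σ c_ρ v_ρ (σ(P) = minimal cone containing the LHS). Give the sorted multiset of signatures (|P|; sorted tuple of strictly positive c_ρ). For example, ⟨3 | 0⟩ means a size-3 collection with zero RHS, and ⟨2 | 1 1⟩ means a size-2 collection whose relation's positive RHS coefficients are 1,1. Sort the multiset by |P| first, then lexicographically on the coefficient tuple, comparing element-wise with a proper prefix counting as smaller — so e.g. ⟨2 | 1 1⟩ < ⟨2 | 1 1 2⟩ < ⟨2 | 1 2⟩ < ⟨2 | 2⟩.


The 21 primitive collections of Σ (r=11, n=5):

  • {3,7}:  v_{3} + v_{7} = v_{6}  ⇒ sig = ⟨2 | 1⟩
  • {1,7}:  v_{1} + v_{7} = v_{3} + v_{8}  ⇒ sig = ⟨2 | 1 1⟩
  • {2,10}:  v_{2} + v_{10} = v_{6} + v_{8}  ⇒ sig = ⟨2 | 1 1⟩
  • {0,1}:  v_{0} + v_{1} = v_{3} + v_{4} + v_{9}  ⇒ sig = ⟨2 | 1 1 1⟩
  • {1,2}:  v_{1} + v_{2} = v_{3} + v_{6} + 2·v_{8} + v_{9}  ⇒ sig = ⟨2 | 1 1 1 2⟩
  • {2,3}:  v_{2} + v_{3} = 2·v_{6} + v_{8} + v_{9}  ⇒ sig = ⟨2 | 1 1 2⟩
  • {2,4}:  v_{2} + v_{4} = v_{0} + v_{6} + 2·v_{8}  ⇒ sig = ⟨2 | 1 1 2⟩
  • {1,6}:  v_{1} + v_{6} = 2·v_{3} + v_{8}  ⇒ sig = ⟨2 | 1 2⟩
  • {7,9,10}:  v_{7} + v_{9} + v_{10} = 0  ⇒ sig = ⟨3 | 0⟩
  • {0,8,10}:  v_{0} + v_{8} + v_{10} = v_{4}  ⇒ sig = ⟨3 | 1⟩
  • {3,4,5}:  v_{3} + v_{4} + v_{5} = v_{10}  ⇒ sig = ⟨3 | 1⟩
  • {6,9,10}:  v_{6} + v_{9} + v_{10} = v_{3}  ⇒ sig = ⟨3 | 1⟩
  • {4,5,6}:  v_{4} + v_{5} + v_{6} = v_{7} + v_{10}  ⇒ sig = ⟨3 | 1 1⟩
  • {4,7,9}:  v_{4} + v_{7} + v_{9} = v_{0} + v_{8}  ⇒ sig = ⟨3 | 1 1⟩
  • {4,6,9}:  v_{4} + v_{6} + v_{9} = v_{0} + v_{3} + v_{8}  ⇒ sig = ⟨3 | 1 1 1⟩
  • {1,4,5}:  v_{1} + v_{4} + v_{5} = v_{8} + v_{9} + 2·v_{10}  ⇒ sig = ⟨3 | 1 1 2⟩
  • {0,2,5}:  v_{0} + v_{2} + v_{5} = 2·v_{7} + v_{9}  ⇒ sig = ⟨3 | 1 2⟩
  • {0,3,5,8}:  v_{0} + v_{3} + v_{5} + v_{8} = 0  ⇒ sig = ⟨4 | 0⟩
  • {0,5,6,8}:  v_{0} + v_{5} + v_{6} + v_{8} = v_{7}  ⇒ sig = ⟨4 | 1⟩
  • {3,8,9,10}:  v_{3} + v_{8} + v_{9} + v_{10} = v_{1}  ⇒ sig = ⟨4 | 1⟩
  • {6,7,8,9}:  v_{6} + v_{7} + v_{8} + v_{9} = v_{2}  ⇒ sig = ⟨4 | 1⟩

Hence PRS(X_Σ) =
    ⟨2 | 1⟩
    ⟨2 | 1 1⟩
    ⟨2 | 1 1⟩
    ⟨2 | 1 1 1⟩
    ⟨2 | 1 1 1 2⟩
    ⟨2 | 1 1 2⟩
    ⟨2 | 1 1 2⟩
    ⟨2 | 1 2⟩
    ⟨3 | 0⟩
    ⟨3 | 1⟩
    ⟨3 | 1⟩
    ⟨3 | 1⟩
    ⟨3 | 1 1⟩
    ⟨3 | 1 1⟩
    ⟨3 | 1 1 1⟩
    ⟨3 | 1 1 2⟩
    ⟨3 | 1 2⟩
    ⟨4 | 0⟩
    ⟨4 | 1⟩
    ⟨4 | 1⟩
    ⟨4 | 1⟩


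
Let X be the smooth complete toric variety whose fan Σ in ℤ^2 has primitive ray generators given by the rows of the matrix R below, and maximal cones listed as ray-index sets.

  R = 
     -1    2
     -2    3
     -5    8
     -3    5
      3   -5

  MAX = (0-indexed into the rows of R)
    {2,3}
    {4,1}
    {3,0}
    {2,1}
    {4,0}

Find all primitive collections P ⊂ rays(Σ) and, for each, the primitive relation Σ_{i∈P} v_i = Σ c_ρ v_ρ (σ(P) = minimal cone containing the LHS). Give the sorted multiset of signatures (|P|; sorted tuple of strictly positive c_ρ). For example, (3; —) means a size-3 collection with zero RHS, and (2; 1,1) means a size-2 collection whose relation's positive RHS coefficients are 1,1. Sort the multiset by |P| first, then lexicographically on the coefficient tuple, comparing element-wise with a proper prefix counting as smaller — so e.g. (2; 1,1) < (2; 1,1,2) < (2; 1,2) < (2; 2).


Δ(Σ) — 5 vertices, 5 min non-faces:

  P = {3,4}:  v_{3} + v_{4} = 0  →  sig = (2; —)
  P = {0,1}:  v_{0} + v_{1} = v_{3}  →  sig = (2; 1)
  P = {1,3}:  v_{1} + v_{3} = v_{2}  →  sig = (2; 1)
  P = {2,4}:  v_{2} + v_{4} = v_{1}  →  sig = (2; 1)
  P = {0,2}:  v_{0} + v_{2} = 2·v_{3}  →  sig = (2; 2)

Sorted signature multiset PRS(X):
    (2; —)
    (2; 1)
    (2; 1)
    (2; 1)
    (2; 2)


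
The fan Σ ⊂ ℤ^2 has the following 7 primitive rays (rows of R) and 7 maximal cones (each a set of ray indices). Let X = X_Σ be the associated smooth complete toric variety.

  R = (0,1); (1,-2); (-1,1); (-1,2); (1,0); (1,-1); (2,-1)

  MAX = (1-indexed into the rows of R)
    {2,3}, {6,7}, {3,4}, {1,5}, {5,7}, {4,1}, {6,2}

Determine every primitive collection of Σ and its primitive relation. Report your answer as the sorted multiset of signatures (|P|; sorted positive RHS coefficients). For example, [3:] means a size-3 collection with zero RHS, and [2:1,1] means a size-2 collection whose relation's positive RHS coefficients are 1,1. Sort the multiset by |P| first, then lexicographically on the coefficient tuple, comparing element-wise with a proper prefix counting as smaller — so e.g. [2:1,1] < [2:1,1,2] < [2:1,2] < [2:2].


The 14 primitive collections of Σ (r=7, n=2):

  {2,4}:  v_{2} + v_{4} = 0  ⟹  sig = [2:]
  {3,6}:  v_{3} + v_{6} = 0  ⟹  sig = [2:]
  {1,2}:  v_{1} + v_{2} = v_{6}  ⟹  sig = [2:1]
  {1,3}:  v_{1} + v_{3} = v_{4}  ⟹  sig = [2:1]
  {1,6}:  v_{1} + v_{6} = v_{5}  ⟹  sig = [2:1]
  {3,5}:  v_{3} + v_{5} = v_{1}  ⟹  sig = [2:1]
  {3,7}:  v_{3} + v_{7} = v_{5}  ⟹  sig = [2:1]
  {4,6}:  v_{4} + v_{6} = v_{1}  ⟹  sig = [2:1]
  {5,6}:  v_{5} + v_{6} = v_{7}  ⟹  sig = [2:1]
  {4,7}:  v_{4} + v_{7} = v_{1} + v_{5}  ⟹  sig = [2:1,1]
  {1,7}:  v_{1} + v_{7} = 2·v_{5}  ⟹  sig = [2:2]
  {2,5}:  v_{2} + v_{5} = 2·v_{6}  ⟹  sig = [2:2]
  {4,5}:  v_{4} + v_{5} = 2·v_{1}  ⟹  sig = [2:2]
  {2,7}:  v_{2} + v_{7} = 3·v_{6}  ⟹  sig = [2:3]

Sorted signature multiset PRS(X):
[[2:], [2:], [2:1], [2:1], [2:1], [2:1], [2:1], [2:1], [2:1], [2:1,1], [2:2], [2:2], [2:2], [2:3]]


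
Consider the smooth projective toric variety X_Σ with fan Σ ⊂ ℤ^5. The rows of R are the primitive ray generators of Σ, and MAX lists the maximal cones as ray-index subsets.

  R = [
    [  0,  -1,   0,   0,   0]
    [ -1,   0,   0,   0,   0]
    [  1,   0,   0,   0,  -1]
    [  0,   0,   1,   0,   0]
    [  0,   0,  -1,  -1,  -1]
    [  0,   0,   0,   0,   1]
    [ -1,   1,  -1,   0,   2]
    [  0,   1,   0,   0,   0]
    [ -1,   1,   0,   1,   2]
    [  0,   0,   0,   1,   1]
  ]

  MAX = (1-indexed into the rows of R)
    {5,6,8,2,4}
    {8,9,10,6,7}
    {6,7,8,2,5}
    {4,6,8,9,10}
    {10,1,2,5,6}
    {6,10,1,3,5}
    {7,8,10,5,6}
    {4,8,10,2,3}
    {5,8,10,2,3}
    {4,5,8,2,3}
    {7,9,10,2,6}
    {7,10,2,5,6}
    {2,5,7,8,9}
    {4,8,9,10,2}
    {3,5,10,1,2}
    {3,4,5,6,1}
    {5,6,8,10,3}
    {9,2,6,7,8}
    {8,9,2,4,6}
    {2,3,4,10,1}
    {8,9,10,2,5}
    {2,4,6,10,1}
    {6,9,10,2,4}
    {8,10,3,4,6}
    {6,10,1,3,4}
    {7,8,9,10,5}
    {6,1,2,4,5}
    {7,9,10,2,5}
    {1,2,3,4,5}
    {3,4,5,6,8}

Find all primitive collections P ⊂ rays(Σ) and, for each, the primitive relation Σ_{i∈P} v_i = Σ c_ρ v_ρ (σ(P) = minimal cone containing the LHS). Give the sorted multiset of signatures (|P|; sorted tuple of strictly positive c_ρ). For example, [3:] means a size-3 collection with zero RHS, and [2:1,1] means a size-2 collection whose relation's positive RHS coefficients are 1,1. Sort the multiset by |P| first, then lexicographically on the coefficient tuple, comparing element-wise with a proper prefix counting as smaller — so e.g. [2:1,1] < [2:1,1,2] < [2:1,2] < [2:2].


12 minimal non-faces of Δ(Σ) (on 10 rays):

  P = {1,8}:  v_{1} + v_{8} = 0  →  sig = [2:]
  P = {3,9}:  v_{3} + v_{9} = v_{8} + v_{10}  →  sig = [2:1,1]
  P = {1,9}:  v_{1} + v_{9} = v_{2} + v_{6} + v_{10}  →  sig = [2:1,1,1]
  P = {3,7}:  v_{3} + v_{7} = v_{5} + v_{6} + v_{8} + v_{10}  →  sig = [2:1,1,1,1]
  P = {1,7}:  v_{1} + v_{7} = v_{2} + v_{5} + 2·v_{6} + v_{10}  →  sig = [2:1,1,1,2]
  P = {4,7}:  v_{4} + v_{7} = v_{2} + 2·v_{6} + v_{8}  →  sig = [2:1,1,2]
  P = {2,3,6}:  v_{2} + v_{3} + v_{6} = 0  →  sig = [3:]
  P = {4,5,10}:  v_{4} + v_{5} + v_{10} = 0  →  sig = [3:]
  P = {5,6,9}:  v_{5} + v_{6} + v_{9} = v_{7}  →  sig = [3:1]
  P = {4,5,9}:  v_{4} + v_{5} + v_{9} = v_{2} + v_{6} + v_{8}  →  sig = [3:1,1,1]
  P = {2,6,8,10}:  v_{2} + v_{6} + v_{8} + v_{10} = v_{9}  →  sig = [4:1]
  P = {2,7,8,10}:  v_{2} + v_{7} + v_{8} + v_{10} = v_{5} + 2·v_{9}  →  sig = [4:1,2]

Sorted signature multiset PRS(X):
{ [2:],  [2:1,1],  [2:1,1,1],  [2:1,1,1,1],  [2:1,1,1,2],  [2:1,1,2],  [3:] ×2,  [3:1],  [3:1,1,1],  [4:1],  [4:1,2] }


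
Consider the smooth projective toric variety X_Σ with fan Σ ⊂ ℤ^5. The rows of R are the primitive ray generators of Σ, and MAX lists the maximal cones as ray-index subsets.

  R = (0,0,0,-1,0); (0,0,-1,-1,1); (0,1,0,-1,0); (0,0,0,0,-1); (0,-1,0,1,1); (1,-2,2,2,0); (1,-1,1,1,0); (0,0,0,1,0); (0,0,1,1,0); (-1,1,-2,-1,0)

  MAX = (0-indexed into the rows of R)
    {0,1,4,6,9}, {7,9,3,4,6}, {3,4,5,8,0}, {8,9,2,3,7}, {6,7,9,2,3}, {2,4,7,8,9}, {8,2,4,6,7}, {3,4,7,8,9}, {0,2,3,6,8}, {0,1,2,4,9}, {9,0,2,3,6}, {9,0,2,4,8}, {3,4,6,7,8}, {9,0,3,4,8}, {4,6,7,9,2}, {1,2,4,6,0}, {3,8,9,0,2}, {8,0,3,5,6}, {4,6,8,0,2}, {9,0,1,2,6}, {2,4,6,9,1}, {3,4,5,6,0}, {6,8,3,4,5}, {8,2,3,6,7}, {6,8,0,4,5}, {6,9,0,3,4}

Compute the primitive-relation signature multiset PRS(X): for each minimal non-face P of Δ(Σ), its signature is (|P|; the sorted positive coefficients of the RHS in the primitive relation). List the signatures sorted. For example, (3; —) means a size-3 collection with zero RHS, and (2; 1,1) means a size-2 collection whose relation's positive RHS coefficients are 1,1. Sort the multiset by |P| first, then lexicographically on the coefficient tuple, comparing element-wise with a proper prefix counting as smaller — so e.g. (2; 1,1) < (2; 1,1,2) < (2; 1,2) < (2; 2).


Δ(Σ) — 10 vertices, 12 min non-faces:

  {0,7}:  v_{0} + v_{7} = 0  ⟹  sig = (2; —)
  {1,8}:  v_{1} + v_{8} = v_{2} + v_{4}  ⟹  sig = (2; 1,1)
  {5,9}:  v_{5} + v_{9} = v_{3} + v_{4}  ⟹  sig = (2; 1,1)
  {1,3}:  v_{1} + v_{3} = v_{0} + v_{6} + v_{9}  ⟹  sig = (2; 1,1,1)
  {1,5}:  v_{1} + v_{5} = v_{0} + v_{4} + v_{6}  ⟹  sig = (2; 1,1,1)
  {2,5}:  v_{2} + v_{5} = v_{0} + v_{6} + v_{8}  ⟹  sig = (2; 1,1,1)
  {1,7}:  v_{1} + v_{7} = v_{2} + v_{4} + v_{6} + v_{9}  ⟹  sig = (2; 1,1,1,1)
  {5,7}:  v_{5} + v_{7} = v_{3} + v_{4} + v_{6} + v_{8}  ⟹  sig = (2; 1,1,1,1)
  {2,3,4}:  v_{2} + v_{3} + v_{4} = 0  ⟹  sig = (3; —)
  {6,8,9}:  v_{6} + v_{8} + v_{9} = v_{7}  ⟹  sig = (3; 1)
  {0,2,4,6,9}:  v_{0} + v_{2} + v_{4} + v_{6} + v_{9} = v_{1}  ⟹  sig = (5; 1)
  {0,3,4,6,8}:  v_{0} + v_{3} + v_{4} + v_{6} + v_{8} = v_{5}  ⟹  sig = (5; 1)

Sorted signature multiset PRS(X):
[(2; —), (2; 1,1), (2; 1,1), (2; 1,1,1), (2; 1,1,1), (2; 1,1,1), (2; 1,1,1,1), (2; 1,1,1,1), (3; —), (3; 1), (5; 1), (5; 1)]


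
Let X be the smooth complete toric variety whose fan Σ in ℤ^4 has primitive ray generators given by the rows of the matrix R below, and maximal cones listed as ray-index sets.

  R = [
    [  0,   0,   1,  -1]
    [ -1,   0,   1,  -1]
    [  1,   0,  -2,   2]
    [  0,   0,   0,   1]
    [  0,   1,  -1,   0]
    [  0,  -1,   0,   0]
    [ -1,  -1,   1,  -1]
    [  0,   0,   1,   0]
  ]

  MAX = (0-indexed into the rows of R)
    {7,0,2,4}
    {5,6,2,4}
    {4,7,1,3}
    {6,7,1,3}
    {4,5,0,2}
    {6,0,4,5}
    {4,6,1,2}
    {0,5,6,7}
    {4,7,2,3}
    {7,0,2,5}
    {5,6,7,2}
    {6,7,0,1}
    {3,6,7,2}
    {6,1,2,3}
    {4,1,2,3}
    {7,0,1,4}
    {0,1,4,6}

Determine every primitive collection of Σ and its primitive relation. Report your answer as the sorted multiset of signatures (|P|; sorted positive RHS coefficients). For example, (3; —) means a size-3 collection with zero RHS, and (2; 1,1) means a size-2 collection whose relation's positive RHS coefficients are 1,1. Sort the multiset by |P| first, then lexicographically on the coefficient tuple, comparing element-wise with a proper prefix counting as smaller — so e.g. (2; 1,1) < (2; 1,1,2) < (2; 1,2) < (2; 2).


|primitive collections| = 9. Relations:

  P={0,3}:  v_{0} + v_{3} = v_{7}  →  sig = (2; 1)
  P={1,5}:  v_{1} + v_{5} = v_{6}  →  sig = (2; 1)
  P={3,5}:  v_{3} + v_{5} = v_{2} + v_{6} + v_{7}  →  sig = (2; 1,1,1)
  P={0,1,2}:  v_{0} + v_{1} + v_{2} = 0  →  sig = (3; —)
  P={4,5,7}:  v_{4} + v_{5} + v_{7} = 0  →  sig = (3; —)
  P={0,2,6}:  v_{0} + v_{2} + v_{6} = v_{5}  →  sig = (3; 1)
  P={1,2,7}:  v_{1} + v_{2} + v_{7} = v_{3}  →  sig = (3; 1)
  P={4,6,7}:  v_{4} + v_{6} + v_{7} = v_{1}  →  sig = (3; 1)
  P={3,4,6}:  v_{3} + v_{4} + v_{6} = 2·v_{1} + v_{2}  →  sig = (3; 1,2)

so the primitive-relation signature multiset is
    (2; 1)
    (2; 1)
    (2; 1,1,1)
    (3; —)
    (3; —)
    (3; 1)
    (3; 1)
    (3; 1)
    (3; 1,2)


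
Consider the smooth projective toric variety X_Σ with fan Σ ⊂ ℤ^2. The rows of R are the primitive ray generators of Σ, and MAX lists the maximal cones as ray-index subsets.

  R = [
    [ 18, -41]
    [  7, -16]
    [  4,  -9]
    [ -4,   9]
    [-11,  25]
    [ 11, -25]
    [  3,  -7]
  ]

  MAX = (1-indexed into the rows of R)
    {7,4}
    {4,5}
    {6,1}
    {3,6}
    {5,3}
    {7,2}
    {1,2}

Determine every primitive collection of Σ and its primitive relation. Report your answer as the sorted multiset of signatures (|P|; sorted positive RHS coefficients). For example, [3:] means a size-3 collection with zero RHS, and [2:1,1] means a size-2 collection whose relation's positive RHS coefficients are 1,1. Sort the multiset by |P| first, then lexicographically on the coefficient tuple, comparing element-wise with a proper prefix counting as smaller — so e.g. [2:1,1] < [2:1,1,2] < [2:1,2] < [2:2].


14 minimal non-faces of Δ(Σ) (on 7 rays):

  • {3,4}:  v_{3} + v_{4} = 0  →  sig = [2:]
  • {5,6}:  v_{5} + v_{6} = 0  →  sig = [2:]
  • {1,5}:  v_{1} + v_{5} = v_{2}  →  sig = [2:1]
  • {2,3}:  v_{2} + v_{3} = v_{6}  →  sig = [2:1]
  • {2,4}:  v_{2} + v_{4} = v_{7}  →  sig = [2:1]
  • {2,5}:  v_{2} + v_{5} = v_{4}  →  sig = [2:1]
  • {2,6}:  v_{2} + v_{6} = v_{1}  →  sig = [2:1]
  • {3,7}:  v_{3} + v_{7} = v_{2}  →  sig = [2:1]
  • {4,6}:  v_{4} + v_{6} = v_{2}  →  sig = [2:1]
  • {1,3}:  v_{1} + v_{3} = 2·v_{6}  →  sig = [2:2]
  • {1,4}:  v_{1} + v_{4} = 2·v_{2}  →  sig = [2:2]
  • {5,7}:  v_{5} + v_{7} = 2·v_{4}  →  sig = [2:2]
  • {6,7}:  v_{6} + v_{7} = 2·v_{2}  →  sig = [2:2]
  • {1,7}:  v_{1} + v_{7} = 3·v_{2}  →  sig = [2:3]

Signatures (|P|; sorted positive RHS coefficients), sorted:
    |P|=2: 14 collections, coeffs (), (), (1), (1), (1), (1), (1), (1), (1), (2), (2), (2), (2), (3)


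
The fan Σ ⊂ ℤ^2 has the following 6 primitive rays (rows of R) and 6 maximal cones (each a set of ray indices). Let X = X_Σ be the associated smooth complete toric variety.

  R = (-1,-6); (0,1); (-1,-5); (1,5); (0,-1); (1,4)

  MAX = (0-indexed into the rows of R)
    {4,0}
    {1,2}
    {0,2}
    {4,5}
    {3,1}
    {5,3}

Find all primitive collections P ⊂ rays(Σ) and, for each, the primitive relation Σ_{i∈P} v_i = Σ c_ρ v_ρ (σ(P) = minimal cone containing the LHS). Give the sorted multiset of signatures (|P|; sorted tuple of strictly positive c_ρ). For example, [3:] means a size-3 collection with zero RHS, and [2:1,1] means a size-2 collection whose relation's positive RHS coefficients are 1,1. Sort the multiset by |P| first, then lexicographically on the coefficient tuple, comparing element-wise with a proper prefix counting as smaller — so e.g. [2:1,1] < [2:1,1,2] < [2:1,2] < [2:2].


9 minimal non-faces of Δ(Σ) (on 6 rays):

  P={1,4}:  v_{1} + v_{4} = 0 ; sig = [2:]
  P={2,3}:  v_{2} + v_{3} = 0 ; sig = [2:]
  P={0,1}:  v_{0} + v_{1} = v_{2} ; sig = [2:1]
  P={0,3}:  v_{0} + v_{3} = v_{4} ; sig = [2:1]
  P={1,5}:  v_{1} + v_{5} = v_{3} ; sig = [2:1]
  P={2,4}:  v_{2} + v_{4} = v_{0} ; sig = [2:1]
  P={2,5}:  v_{2} + v_{5} = v_{4} ; sig = [2:1]
  P={3,4}:  v_{3} + v_{4} = v_{5} ; sig = [2:1]
  P={0,5}:  v_{0} + v_{5} = 2·v_{4} ; sig = [2:2]

so the primitive-relation signature multiset is
[[2:], [2:], [2:1], [2:1], [2:1], [2:1], [2:1], [2:1], [2:2]]


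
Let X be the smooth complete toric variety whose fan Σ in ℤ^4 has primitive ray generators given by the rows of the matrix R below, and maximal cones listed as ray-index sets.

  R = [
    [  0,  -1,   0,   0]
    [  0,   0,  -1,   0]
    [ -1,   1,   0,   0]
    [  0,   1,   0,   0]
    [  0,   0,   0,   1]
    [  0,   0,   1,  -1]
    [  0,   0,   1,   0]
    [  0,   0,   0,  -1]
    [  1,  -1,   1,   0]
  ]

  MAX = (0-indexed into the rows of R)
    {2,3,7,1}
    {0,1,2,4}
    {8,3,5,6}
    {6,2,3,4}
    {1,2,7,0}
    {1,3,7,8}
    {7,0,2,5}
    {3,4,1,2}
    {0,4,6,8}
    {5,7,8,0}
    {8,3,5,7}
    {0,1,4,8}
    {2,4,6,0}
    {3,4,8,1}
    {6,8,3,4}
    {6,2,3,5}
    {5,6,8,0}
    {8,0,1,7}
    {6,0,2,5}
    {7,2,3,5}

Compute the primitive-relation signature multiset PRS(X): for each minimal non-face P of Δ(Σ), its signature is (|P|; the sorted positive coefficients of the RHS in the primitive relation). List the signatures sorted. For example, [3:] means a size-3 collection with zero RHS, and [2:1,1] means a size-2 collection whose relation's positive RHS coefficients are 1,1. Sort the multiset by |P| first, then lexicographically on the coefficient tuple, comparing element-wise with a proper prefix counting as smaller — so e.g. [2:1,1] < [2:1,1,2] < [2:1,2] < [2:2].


Minimal non-faces — 7 found among 9 rays, 20 max cones:

  P={0,3}:  v_{0} + v_{3} = 0  so sig = [2:]
  P={1,6}:  v_{1} + v_{6} = 0  so sig = [2:]
  P={4,7}:  v_{4} + v_{7} = 0  so sig = [2:]
  P={1,5}:  v_{1} + v_{5} = v_{7}  so sig = [2:1]
  P={2,8}:  v_{2} + v_{8} = v_{6}  so sig = [2:1]
  P={4,5}:  v_{4} + v_{5} = v_{6}  so sig = [2:1]
  P={6,7}:  v_{6} + v_{7} = v_{5}  so sig = [2:1]

Hence PRS(X_Σ) =
{ [2:] ×3,  [2:1] ×4 }


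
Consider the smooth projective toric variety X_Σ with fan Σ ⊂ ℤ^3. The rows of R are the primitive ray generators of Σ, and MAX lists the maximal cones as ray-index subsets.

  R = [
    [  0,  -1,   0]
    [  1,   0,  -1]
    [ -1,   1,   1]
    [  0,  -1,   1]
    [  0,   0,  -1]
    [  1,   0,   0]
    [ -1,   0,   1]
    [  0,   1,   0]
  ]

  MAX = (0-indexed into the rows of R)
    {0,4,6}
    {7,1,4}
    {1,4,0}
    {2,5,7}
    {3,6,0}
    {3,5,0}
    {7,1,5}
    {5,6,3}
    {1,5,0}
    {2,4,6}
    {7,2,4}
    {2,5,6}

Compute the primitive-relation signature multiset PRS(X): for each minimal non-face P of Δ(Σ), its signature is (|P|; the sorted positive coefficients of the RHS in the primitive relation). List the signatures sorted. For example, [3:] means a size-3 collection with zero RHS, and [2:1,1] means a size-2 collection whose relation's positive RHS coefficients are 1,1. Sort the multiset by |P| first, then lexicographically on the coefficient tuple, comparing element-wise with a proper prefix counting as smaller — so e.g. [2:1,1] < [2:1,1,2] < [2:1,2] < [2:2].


Primitive collections (11):

  {0,7}:  v_{0} + v_{7} = 0  ⟹  sig = [2:]
  {1,6}:  v_{1} + v_{6} = 0  ⟹  sig = [2:]
  {0,2}:  v_{0} + v_{2} = v_{6}  ⟹  sig = [2:1]
  {1,2}:  v_{1} + v_{2} = v_{7}  ⟹  sig = [2:1]
  {3,4}:  v_{3} + v_{4} = v_{0}  ⟹  sig = [2:1]
  {4,5}:  v_{4} + v_{5} = v_{1}  ⟹  sig = [2:1]
  {6,7}:  v_{6} + v_{7} = v_{2}  ⟹  sig = [2:1]
  {1,3}:  v_{1} + v_{3} = v_{0} + v_{5}  ⟹  sig = [2:1,1]
  {3,7}:  v_{3} + v_{7} = v_{5} + v_{6}  ⟹  sig = [2:1,1]
  {2,3}:  v_{2} + v_{3} = v_{5} + 2·v_{6}  ⟹  sig = [2:1,2]
  {0,5,6}:  v_{0} + v_{5} + v_{6} = v_{3}  ⟹  sig = [3:1]

Signatures (|P|; sorted positive RHS coefficients), sorted:
    |P|=2: 10 collections, coeffs (), (), (1), (1), (1), (1), (1), (1,1), (1,1), (1,2)
    |P|=3: 1 collection, coeffs (1)


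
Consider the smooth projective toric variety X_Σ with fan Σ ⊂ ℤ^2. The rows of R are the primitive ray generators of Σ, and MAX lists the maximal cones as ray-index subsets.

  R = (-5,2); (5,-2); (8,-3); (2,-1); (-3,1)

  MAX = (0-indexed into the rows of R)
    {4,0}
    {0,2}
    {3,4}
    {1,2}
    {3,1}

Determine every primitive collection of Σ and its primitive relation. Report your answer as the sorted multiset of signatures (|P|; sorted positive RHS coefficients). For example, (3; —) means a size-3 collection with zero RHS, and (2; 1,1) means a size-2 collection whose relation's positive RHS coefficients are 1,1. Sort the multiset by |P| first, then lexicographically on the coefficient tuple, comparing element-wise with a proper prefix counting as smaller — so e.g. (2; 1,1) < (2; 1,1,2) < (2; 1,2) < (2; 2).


Primitive collections (5):

  P = {0,1}:  v_{0} + v_{1} = 0  ⟹  sig = (2; —)
  P = {0,3}:  v_{0} + v_{3} = v_{4}  ⟹  sig = (2; 1)
  P = {1,4}:  v_{1} + v_{4} = v_{3}  ⟹  sig = (2; 1)
  P = {2,4}:  v_{2} + v_{4} = v_{1}  ⟹  sig = (2; 1)
  P = {2,3}:  v_{2} + v_{3} = 2·v_{1}  ⟹  sig = (2; 2)

Signatures (|P|; sorted positive RHS coefficients), sorted:
{ (2; —),  (2; 1) ×3,  (2; 2) }


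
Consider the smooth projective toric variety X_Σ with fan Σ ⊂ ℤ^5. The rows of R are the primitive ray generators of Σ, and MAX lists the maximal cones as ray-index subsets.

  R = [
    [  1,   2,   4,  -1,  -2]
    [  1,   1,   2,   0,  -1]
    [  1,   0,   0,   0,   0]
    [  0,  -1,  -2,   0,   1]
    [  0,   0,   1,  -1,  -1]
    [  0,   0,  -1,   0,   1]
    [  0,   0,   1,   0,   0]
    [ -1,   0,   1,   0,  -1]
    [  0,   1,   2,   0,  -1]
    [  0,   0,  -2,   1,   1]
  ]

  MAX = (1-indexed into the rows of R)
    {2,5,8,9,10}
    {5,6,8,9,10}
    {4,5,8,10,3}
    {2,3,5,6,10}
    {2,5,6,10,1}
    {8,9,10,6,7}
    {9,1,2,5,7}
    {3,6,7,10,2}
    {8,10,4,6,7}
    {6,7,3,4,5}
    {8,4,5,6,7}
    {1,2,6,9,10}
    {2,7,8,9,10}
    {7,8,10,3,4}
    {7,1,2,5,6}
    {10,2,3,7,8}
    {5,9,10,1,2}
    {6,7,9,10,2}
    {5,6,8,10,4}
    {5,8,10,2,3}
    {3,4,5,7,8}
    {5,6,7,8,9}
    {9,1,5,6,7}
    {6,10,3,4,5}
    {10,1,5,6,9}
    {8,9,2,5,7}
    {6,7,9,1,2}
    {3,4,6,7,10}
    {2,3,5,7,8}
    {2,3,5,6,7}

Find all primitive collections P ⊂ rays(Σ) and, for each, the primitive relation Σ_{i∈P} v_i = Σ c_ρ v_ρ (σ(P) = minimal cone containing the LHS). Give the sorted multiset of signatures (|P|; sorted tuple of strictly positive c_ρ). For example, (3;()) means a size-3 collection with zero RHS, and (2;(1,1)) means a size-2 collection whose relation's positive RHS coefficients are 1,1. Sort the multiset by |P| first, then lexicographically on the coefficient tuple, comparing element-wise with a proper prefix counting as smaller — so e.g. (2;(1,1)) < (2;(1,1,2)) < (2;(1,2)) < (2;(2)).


11 collections generate NE(X_Σ); each relation:

  • {4,9}:  v_{4} + v_{9} = 0 — sig = (2;())
  • {2,4}:  v_{2} + v_{4} = v_{3} — sig = (2;(1))
  • {3,9}:  v_{3} + v_{9} = v_{2} — sig = (2;(1))
  • {1,4}:  v_{1} + v_{4} = v_{2} + v_{5} + v_{6} — sig = (2;(1,1,1))
  • {1,3}:  v_{1} + v_{3} = 2·v_{2} + v_{5} + v_{6} — sig = (2;(1,1,2))
  • {1,8}:  v_{1} + v_{8} = v_{5} + 2·v_{9} — sig = (2;(1,2))
  • {3,6,8}:  v_{3} + v_{6} + v_{8} = 0 — sig = (3;())
  • {5,7,10}:  v_{5} + v_{7} + v_{10} = 0 — sig = (3;())
  • {2,6,8}:  v_{2} + v_{6} + v_{8} = v_{9} — sig = (3;(1))
  • {1,7,10}:  v_{1} + v_{7} + v_{10} = v_{2} + v_{6} + v_{9} — sig = (3;(1,1,1))
  • {2,5,6,9}:  v_{2} + v_{5} + v_{6} + v_{9} = v_{1} — sig = (4;(1))

Sorted signature multiset PRS(X):
    |P|=2: 6 collections, coeffs (), (1), (1), (1,1,1), (1,1,2), (1,2)
    |P|=3: 4 collections, coeffs (), (), (1), (1,1,1)
    |P|=4: 1 collection, coeffs (1)


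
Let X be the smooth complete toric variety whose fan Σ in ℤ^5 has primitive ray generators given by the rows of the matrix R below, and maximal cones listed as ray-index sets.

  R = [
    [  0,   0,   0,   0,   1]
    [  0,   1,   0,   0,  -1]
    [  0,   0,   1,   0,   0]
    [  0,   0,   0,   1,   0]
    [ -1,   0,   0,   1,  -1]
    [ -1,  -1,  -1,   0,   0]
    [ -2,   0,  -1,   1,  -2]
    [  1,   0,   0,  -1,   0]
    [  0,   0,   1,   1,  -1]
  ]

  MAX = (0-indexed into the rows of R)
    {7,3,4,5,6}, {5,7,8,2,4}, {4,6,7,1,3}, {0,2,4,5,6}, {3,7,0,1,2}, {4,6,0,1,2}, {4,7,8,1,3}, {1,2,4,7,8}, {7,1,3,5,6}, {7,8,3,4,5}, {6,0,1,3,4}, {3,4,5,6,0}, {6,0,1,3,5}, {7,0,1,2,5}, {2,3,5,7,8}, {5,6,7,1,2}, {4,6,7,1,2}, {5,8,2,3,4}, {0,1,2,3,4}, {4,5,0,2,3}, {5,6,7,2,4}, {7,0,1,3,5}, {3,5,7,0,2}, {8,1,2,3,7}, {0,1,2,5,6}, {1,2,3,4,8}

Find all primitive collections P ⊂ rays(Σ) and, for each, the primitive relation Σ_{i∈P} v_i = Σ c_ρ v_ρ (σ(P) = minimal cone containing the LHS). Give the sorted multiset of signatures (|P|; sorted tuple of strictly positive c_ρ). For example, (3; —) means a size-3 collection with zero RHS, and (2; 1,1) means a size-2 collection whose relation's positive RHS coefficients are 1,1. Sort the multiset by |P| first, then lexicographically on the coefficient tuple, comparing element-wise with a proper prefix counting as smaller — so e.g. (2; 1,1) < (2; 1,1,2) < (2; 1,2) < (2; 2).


Minimal non-faces — 9 found among 9 rays, 26 max cones:

  P={0,8}:  v_{0} + v_{8} = v_{2} + v_{3} ; sig = (2; 1,1)
  P={6,8}:  v_{6} + v_{8} = 3·v_{4} + v_{7} ; sig = (2; 1,3)
  P={0,4,7}:  v_{0} + v_{4} + v_{7} = 0 ; sig = (3; —)
  P={1,4,5}:  v_{1} + v_{4} + v_{5} = v_{6} ; sig = (3; 1)
  P={0,6,7}:  v_{0} + v_{6} + v_{7} = v_{1} + v_{5} ; sig = (3; 1,1)
  P={1,5,8}:  v_{1} + v_{5} + v_{8} = 2·v_{4} + v_{7} ; sig = (3; 1,2)
  P={2,3,6}:  v_{2} + v_{3} + v_{6} = 2·v_{4} ; sig = (3; 2)
  P={1,2,3,5}:  v_{1} + v_{2} + v_{3} + v_{5} = v_{4} ; sig = (4; 1)
  P={2,3,4,7}:  v_{2} + v_{3} + v_{4} + v_{7} = v_{8} ; sig = (4; 1)

so the primitive-relation signature multiset is
    (2; 1,1)
    (2; 1,3)
    (3; —)
    (3; 1)
    (3; 1,1)
    (3; 1,2)
    (3; 2)
    (4; 1)
    (4; 1)


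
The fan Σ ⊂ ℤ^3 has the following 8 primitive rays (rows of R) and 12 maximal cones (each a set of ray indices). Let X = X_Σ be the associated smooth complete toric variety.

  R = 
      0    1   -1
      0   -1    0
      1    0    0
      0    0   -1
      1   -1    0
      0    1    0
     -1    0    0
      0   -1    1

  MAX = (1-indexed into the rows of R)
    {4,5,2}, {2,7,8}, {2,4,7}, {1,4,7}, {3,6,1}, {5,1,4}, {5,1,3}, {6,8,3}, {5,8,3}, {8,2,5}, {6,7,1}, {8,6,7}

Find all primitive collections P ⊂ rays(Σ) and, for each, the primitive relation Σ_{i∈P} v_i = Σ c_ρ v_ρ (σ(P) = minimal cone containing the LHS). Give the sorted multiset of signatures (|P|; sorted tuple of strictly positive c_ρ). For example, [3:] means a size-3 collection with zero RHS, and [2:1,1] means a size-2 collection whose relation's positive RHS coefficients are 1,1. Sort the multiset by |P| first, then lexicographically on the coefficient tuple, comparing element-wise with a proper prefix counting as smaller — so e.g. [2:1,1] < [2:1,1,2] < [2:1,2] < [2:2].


10 minimal non-faces of Δ(Σ) (on 8 rays):

  P={1,8}:  v_{1} + v_{8} = 0  ⟹  sig = [2:]
  P={2,6}:  v_{2} + v_{6} = 0  ⟹  sig = [2:]
  P={3,7}:  v_{3} + v_{7} = 0  ⟹  sig = [2:]
  P={1,2}:  v_{1} + v_{2} = v_{4}  ⟹  sig = [2:1]
  P={2,3}:  v_{2} + v_{3} = v_{5}  ⟹  sig = [2:1]
  P={4,6}:  v_{4} + v_{6} = v_{1}  ⟹  sig = [2:1]
  P={4,8}:  v_{4} + v_{8} = v_{2}  ⟹  sig = [2:1]
  P={5,6}:  v_{5} + v_{6} = v_{3}  ⟹  sig = [2:1]
  P={5,7}:  v_{5} + v_{7} = v_{2}  ⟹  sig = [2:1]
  P={3,4}:  v_{3} + v_{4} = v_{1} + v_{5}  ⟹  sig = [2:1,1]

Signatures (|P|; sorted positive RHS coefficients), sorted:
    |P|=2: 10 collections, coeffs (), (), (), (1), (1), (1), (1), (1), (1), (1,1)


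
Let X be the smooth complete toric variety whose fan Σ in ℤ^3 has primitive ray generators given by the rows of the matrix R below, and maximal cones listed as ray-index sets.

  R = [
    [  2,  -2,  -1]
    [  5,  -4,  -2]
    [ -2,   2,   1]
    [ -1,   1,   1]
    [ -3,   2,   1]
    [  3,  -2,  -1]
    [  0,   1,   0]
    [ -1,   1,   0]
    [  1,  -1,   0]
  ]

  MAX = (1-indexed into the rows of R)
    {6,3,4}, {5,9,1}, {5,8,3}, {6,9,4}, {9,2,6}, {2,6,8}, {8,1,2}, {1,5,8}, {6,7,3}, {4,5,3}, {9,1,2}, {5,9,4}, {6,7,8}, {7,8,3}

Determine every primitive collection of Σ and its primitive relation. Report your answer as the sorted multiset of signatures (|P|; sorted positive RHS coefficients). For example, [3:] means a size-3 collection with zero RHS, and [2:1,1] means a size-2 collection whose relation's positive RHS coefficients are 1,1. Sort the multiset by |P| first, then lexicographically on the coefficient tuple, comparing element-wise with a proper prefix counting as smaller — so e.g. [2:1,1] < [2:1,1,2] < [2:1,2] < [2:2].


Σ has 16 primitive collections:

  P={1,3}:  v_{1} + v_{3} = 0  →  sig = [2:]
  P={5,6}:  v_{5} + v_{6} = 0  →  sig = [2:]
  P={8,9}:  v_{8} + v_{9} = 0  →  sig = [2:]
  P={1,4}:  v_{1} + v_{4} = v_{9}  →  sig = [2:1]
  P={1,6}:  v_{1} + v_{6} = v_{2}  →  sig = [2:1]
  P={2,3}:  v_{2} + v_{3} = v_{6}  →  sig = [2:1]
  P={2,5}:  v_{2} + v_{5} = v_{1}  →  sig = [2:1]
  P={3,9}:  v_{3} + v_{9} = v_{4}  →  sig = [2:1]
  P={4,8}:  v_{4} + v_{8} = v_{3}  →  sig = [2:1]
  P={1,7}:  v_{1} + v_{7} = v_{6} + v_{8}  →  sig = [2:1,1]
  P={2,4}:  v_{2} + v_{4} = v_{6} + v_{9}  →  sig = [2:1,1]
  P={5,7}:  v_{5} + v_{7} = v_{3} + v_{8}  →  sig = [2:1,1]
  P={7,9}:  v_{7} + v_{9} = v_{3} + v_{6}  →  sig = [2:1,1]
  P={2,7}:  v_{2} + v_{7} = 2·v_{6} + v_{8}  →  sig = [2:1,2]
  P={4,7}:  v_{4} + v_{7} = 2·v_{3} + v_{6}  →  sig = [2:1,2]
  P={3,6,8}:  v_{3} + v_{6} + v_{8} = v_{7}  →  sig = [3:1]

Signatures (|P|; sorted positive RHS coefficients), sorted:
    [2:]
    [2:]
    [2:]
    [2:1]
    [2:1]
    [2:1]
    [2:1]
    [2:1]
    [2:1]
    [2:1,1]
    [2:1,1]
    [2:1,1]
    [2:1,1]
    [2:1,2]
    [2:1,2]
    [3:1]


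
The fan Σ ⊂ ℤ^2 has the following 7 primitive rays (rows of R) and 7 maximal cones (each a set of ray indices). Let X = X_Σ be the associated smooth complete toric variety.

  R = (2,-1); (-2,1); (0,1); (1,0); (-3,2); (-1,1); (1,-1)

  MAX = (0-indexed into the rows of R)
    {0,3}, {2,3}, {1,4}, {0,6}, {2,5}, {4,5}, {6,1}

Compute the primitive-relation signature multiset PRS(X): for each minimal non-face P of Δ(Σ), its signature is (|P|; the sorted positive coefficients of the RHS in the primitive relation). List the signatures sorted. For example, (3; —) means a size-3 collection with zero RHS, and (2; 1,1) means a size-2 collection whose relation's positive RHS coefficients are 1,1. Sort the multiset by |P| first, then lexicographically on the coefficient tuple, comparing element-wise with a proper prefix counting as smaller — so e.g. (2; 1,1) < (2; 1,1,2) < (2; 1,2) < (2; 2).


14 collections generate NE(X_Σ); each relation:

  P={0,1}:  v_{0} + v_{1} = 0 ; sig = (2; —)
  P={5,6}:  v_{5} + v_{6} = 0 ; sig = (2; —)
  P={0,4}:  v_{0} + v_{4} = v_{5} ; sig = (2; 1)
  P={0,5}:  v_{0} + v_{5} = v_{3} ; sig = (2; 1)
  P={1,3}:  v_{1} + v_{3} = v_{5} ; sig = (2; 1)
  P={1,5}:  v_{1} + v_{5} = v_{4} ; sig = (2; 1)
  P={2,6}:  v_{2} + v_{6} = v_{3} ; sig = (2; 1)
  P={3,5}:  v_{3} + v_{5} = v_{2} ; sig = (2; 1)
  P={3,6}:  v_{3} + v_{6} = v_{0} ; sig = (2; 1)
  P={4,6}:  v_{4} + v_{6} = v_{1} ; sig = (2; 1)
  P={0,2}:  v_{0} + v_{2} = 2·v_{3} ; sig = (2; 2)
  P={1,2}:  v_{1} + v_{2} = 2·v_{5} ; sig = (2; 2)
  P={3,4}:  v_{3} + v_{4} = 2·v_{5} ; sig = (2; 2)
  P={2,4}:  v_{2} + v_{4} = 3·v_{5} ; sig = (2; 3)

Signatures (|P|; sorted positive RHS coefficients), sorted:
[(2; —), (2; —), (2; 1), (2; 1), (2; 1), (2; 1), (2; 1), (2; 1), (2; 1), (2; 1), (2; 2), (2; 2), (2; 2), (2; 3)]


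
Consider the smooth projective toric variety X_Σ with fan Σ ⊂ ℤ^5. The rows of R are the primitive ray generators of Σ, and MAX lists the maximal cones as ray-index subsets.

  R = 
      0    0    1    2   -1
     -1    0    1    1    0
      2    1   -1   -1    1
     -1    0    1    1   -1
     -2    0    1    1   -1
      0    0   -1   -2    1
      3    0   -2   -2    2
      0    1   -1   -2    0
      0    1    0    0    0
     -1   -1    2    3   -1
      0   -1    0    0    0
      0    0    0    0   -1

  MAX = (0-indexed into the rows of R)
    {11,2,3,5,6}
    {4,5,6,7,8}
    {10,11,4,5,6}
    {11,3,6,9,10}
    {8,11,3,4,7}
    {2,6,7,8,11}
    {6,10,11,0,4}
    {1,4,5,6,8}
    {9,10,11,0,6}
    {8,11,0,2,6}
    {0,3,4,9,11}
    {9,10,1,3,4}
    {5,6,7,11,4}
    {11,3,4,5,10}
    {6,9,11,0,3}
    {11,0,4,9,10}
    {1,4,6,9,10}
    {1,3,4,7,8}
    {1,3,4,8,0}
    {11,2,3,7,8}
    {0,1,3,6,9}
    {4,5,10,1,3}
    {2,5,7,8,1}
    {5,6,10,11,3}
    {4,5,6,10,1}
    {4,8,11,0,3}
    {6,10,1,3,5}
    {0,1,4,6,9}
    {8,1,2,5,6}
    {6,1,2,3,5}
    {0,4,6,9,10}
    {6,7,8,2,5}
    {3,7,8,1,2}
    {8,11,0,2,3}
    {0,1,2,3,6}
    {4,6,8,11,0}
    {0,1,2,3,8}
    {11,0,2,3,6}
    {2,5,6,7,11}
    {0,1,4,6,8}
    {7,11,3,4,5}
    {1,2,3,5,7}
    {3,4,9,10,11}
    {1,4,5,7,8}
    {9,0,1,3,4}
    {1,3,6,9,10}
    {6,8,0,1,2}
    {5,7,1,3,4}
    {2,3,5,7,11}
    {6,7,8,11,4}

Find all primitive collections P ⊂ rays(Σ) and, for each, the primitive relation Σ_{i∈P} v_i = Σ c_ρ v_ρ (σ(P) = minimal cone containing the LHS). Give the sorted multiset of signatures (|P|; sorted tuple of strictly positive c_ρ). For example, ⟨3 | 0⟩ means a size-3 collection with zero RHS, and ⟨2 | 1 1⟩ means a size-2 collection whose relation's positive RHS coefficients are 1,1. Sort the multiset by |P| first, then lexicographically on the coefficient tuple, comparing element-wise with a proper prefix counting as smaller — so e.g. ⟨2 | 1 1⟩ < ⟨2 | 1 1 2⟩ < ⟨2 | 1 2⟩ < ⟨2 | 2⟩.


20 minimal non-faces of Δ(Σ) (on 12 rays):

  P = {0,5}:  v_{0} + v_{5} = 0 — sig = ⟨2 | 0⟩
  P = {8,10}:  v_{8} + v_{10} = 0 — sig = ⟨2 | 0⟩
  P = {1,11}:  v_{1} + v_{11} = v_{3} — sig = ⟨2 | 1⟩
  P = {2,4}:  v_{2} + v_{4} = v_{8} — sig = ⟨2 | 1⟩
  P = {7,9}:  v_{7} + v_{9} = v_{3} — sig = ⟨2 | 1⟩
  P = {0,7}:  v_{0} + v_{7} = v_{8} + v_{11} — sig = ⟨2 | 1 1⟩
  P = {2,10}:  v_{2} + v_{10} = v_{3} + v_{6} — sig = ⟨2 | 1 1⟩
  P = {5,9}:  v_{5} + v_{9} = v_{1} + v_{10} — sig = ⟨2 | 1 1⟩
  P = {7,10}:  v_{7} + v_{10} = v_{5} + v_{11} — sig = ⟨2 | 1 1⟩
  P = {8,9}:  v_{8} + v_{9} = v_{0} + v_{1} — sig = ⟨2 | 1 1⟩
  P = {2,9}:  v_{2} + v_{9} = v_{0} + v_{1} + v_{3} + v_{6} — sig = ⟨2 | 1 1 1 1⟩
  P = {3,4,6}:  v_{3} + v_{4} + v_{6} = 0 — sig = ⟨3 | 0⟩
  P = {0,1,10}:  v_{0} + v_{1} + v_{10} = v_{9} — sig = ⟨3 | 1⟩
  P = {3,6,8}:  v_{3} + v_{6} + v_{8} = v_{2} — sig = ⟨3 | 1⟩
  P = {5,8,11}:  v_{5} + v_{8} + v_{11} = v_{7} — sig = ⟨3 | 1⟩
  P = {0,3,10}:  v_{0} + v_{3} + v_{10} = v_{9} + v_{11} — sig = ⟨3 | 1 1⟩
  P = {1,6,7}:  v_{1} + v_{6} + v_{7} = v_{2} + v_{5} — sig = ⟨3 | 1 1⟩
  P = {3,5,8}:  v_{3} + v_{5} + v_{8} = v_{1} + v_{7} — sig = ⟨3 | 1 1⟩
  P = {3,6,7}:  v_{3} + v_{6} + v_{7} = v_{2} + v_{5} + v_{11} — sig = ⟨3 | 1 1 1⟩
  P = {4,6,9,11}:  v_{4} + v_{6} + v_{9} + v_{11} = v_{0} + v_{10} — sig = ⟨4 | 1 1⟩

Signatures (|P|; sorted positive RHS coefficients), sorted:
{ ⟨2 | 0⟩ ×2,  ⟨2 | 1⟩ ×3,  ⟨2 | 1 1⟩ ×5,  ⟨2 | 1 1 1 1⟩,  ⟨3 | 0⟩,  ⟨3 | 1⟩ ×3,  ⟨3 | 1 1⟩ ×3,  ⟨3 | 1 1 1⟩,  ⟨4 | 1 1⟩ }
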